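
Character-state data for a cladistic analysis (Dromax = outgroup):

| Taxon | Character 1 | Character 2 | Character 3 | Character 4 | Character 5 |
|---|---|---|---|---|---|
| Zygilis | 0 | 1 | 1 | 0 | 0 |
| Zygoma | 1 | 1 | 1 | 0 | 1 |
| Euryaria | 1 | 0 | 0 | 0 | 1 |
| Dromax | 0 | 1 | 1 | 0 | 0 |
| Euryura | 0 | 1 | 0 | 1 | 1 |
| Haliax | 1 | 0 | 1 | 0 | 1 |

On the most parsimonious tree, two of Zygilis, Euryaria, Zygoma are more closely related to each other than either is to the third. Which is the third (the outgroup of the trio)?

Zygilis

Character polarity is set by the outgroup: the derived state is whichever differs from the outgroup's state, so for Character 2, Character 3 the derived state is '0', and for the remaining characters it is '1'.
Character 1 (derived state '1') is shared by Euryaria, Haliax, and Zygoma — a synapomorphy uniting that clade.
Character 2: derived state '0' in Euryaria and Haliax only — synapomorphy for {Euryaria, Haliax}.
Character 3 groups Euryaria and Euryura, which is incompatible with the clades supported by the remaining characters; treating it as convergent (homoplasy) costs fewer steps than any alternative tree.
Character 4: derived state '1' in Euryura only — an autapomorphy, so it tells us nothing about relationships among taxa.
Character 5 (derived state '1') is shared by Euryaria, Euryura, Haliax, and Zygoma — a synapomorphy uniting that clade.
Most parsimonious ingroup topology: ((Euryura,(Zygoma,(Haliax,Euryaria))),Zygilis).
Euryaria and Zygoma share a more recent common ancestor with each other than either does with Zygilis, so Zygilis is the least closely related of the three.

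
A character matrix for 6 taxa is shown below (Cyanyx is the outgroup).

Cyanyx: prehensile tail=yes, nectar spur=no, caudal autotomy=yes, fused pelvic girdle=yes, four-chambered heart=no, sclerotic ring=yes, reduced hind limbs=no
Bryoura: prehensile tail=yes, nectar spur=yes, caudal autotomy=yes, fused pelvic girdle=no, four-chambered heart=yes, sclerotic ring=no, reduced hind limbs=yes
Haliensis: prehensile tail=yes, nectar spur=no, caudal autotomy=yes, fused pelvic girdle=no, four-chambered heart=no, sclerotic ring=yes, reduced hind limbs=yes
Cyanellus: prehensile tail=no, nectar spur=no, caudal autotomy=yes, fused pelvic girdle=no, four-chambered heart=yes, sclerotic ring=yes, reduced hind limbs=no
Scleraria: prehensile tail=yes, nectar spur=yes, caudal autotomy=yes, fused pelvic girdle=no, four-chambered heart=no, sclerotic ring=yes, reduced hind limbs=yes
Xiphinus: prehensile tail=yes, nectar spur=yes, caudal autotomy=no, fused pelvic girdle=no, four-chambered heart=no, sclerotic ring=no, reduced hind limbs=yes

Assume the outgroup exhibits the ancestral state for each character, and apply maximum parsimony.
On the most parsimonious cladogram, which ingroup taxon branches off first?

Character polarity is set by the outgroup: the derived state is whichever differs from the outgroup's state, so for prehensile tail, caudal autotomy, fused pelvic girdle, sclerotic ring the derived state is 'no', and for the remaining characters it is 'yes'.
prehensile tail (derived state 'no') is unique to Cyanellus (autapomorphy; uninformative for grouping).
nectar spur (derived state 'yes') is shared by Bryoura, Scleraria, and Xiphinus — a synapomorphy uniting that clade.
caudal autotomy: derived state 'no' in Xiphinus only — an autapomorphy, so it tells us nothing about relationships among taxa.
All ingroup taxa share the derived state 'no' for fused pelvic girdle; it defines the ingroup but does not resolve relationships within it.
four-chambered heart groups Bryoura and Cyanellus, which is incompatible with the clades supported by the remaining characters; treating it as convergent (homoplasy) costs fewer steps than any alternative tree.
Only Bryoura and Xiphinus show the derived state 'no' for sclerotic ring, supporting them as a clade.
reduced hind limbs: derived state 'yes' in Bryoura, Haliensis, Scleraria, and Xiphinus only — synapomorphy for {Bryoura, Haliensis, Scleraria, Xiphinus}.
Most parsimonious ingroup topology: ((((Bryoura,Xiphinus),Scleraria),Haliensis),Cyanellus).
Cyanellus is sister to the clade containing all other ingroup taxa, so it is the earliest-diverging (most basal) ingroup lineage.

Cyanellus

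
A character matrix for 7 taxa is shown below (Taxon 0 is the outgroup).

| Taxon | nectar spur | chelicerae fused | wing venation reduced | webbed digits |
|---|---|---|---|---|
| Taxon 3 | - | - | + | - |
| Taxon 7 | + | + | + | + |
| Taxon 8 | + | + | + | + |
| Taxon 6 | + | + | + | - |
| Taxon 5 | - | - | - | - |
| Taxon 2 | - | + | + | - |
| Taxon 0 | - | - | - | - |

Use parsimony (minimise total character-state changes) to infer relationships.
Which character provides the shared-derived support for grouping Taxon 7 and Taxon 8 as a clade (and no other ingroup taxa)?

The outgroup has state '-' for every character, so '+' is the derived state throughout.
nectar spur (derived state '+') is shared by Taxon 6, Taxon 7, and Taxon 8 — a synapomorphy uniting that clade.
chelicerae fused: derived state '+' in Taxon 2, Taxon 6, Taxon 7, and Taxon 8 only — synapomorphy for {Taxon 2, Taxon 6, Taxon 7, Taxon 8}.
wing venation reduced (derived state '+') is shared by Taxon 2, Taxon 3, Taxon 6, Taxon 7, and Taxon 8 — a synapomorphy uniting that clade.
Only Taxon 7 and Taxon 8 show the derived state '+' for webbed digits, supporting them as a clade.
Most parsimonious ingroup topology: (((Taxon 2,((Taxon 8,Taxon 7),Taxon 6)),Taxon 3),Taxon 5).
The clade {Taxon 7, Taxon 8} is supported by webbed digits: its derived state '+' occurs in exactly those taxa and in no other taxon (including the outgroup).

webbed digits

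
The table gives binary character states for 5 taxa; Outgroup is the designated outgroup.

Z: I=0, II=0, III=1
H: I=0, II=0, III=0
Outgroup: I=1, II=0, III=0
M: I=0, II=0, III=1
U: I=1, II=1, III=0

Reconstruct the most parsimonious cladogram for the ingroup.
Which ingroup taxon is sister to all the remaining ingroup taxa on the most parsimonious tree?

U

Character polarity is set by the outgroup: the derived state is whichever differs from the outgroup's state, so for I the derived state is '0', and for the remaining characters it is '1'.
I (derived state '0') is shared by H, M, and Z — a synapomorphy uniting that clade.
II (derived state '1') is unique to U (autapomorphy; uninformative for grouping).
III: derived state '1' in M and Z only — synapomorphy for {M, Z}.
Most parsimonious ingroup topology: ((H,(M,Z)),U).
U is sister to the clade containing all other ingroup taxa, so it is the earliest-diverging (most basal) ingroup lineage.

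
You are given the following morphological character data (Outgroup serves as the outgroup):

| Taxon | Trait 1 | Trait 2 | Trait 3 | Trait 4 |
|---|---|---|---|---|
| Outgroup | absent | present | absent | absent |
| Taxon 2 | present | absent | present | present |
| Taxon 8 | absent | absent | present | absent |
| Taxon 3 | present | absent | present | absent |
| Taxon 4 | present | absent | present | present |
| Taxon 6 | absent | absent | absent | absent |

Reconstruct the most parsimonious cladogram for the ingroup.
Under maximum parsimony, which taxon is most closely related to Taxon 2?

Taxon 4

Character polarity is set by the outgroup: the derived state is whichever differs from the outgroup's state, so for Trait 2 the derived state is 'absent', and for the remaining characters it is 'present'.
Only Taxon 2, Taxon 3, and Taxon 4 show the derived state 'present' for Trait 1, supporting them as a clade.
Trait 2 (derived state 'absent') is shared by all ingroup taxa — unites the whole ingroup.
Trait 3 (derived state 'present') is shared by Taxon 2, Taxon 3, Taxon 4, and Taxon 8 — a synapomorphy uniting that clade.
Trait 4 (derived state 'present') is shared by Taxon 2 and Taxon 4 — a synapomorphy uniting that clade.
Most parsimonious ingroup topology: ((((Taxon 2,Taxon 4),Taxon 3),Taxon 8),Taxon 6).
Taxon 2 and Taxon 4 form a cherry on this tree, so they are sister taxa.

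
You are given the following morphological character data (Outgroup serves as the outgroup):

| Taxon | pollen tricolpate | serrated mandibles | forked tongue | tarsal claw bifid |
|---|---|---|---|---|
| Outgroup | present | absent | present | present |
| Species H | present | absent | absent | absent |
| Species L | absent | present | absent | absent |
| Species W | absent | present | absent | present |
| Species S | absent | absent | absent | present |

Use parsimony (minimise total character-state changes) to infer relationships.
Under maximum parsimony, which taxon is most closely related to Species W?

Species L

Character polarity is set by the outgroup: the derived state is whichever differs from the outgroup's state, so for pollen tricolpate, forked tongue, tarsal claw bifid the derived state is 'absent', and for the remaining characters it is 'present'.
Only Species L, Species S, and Species W show the derived state 'absent' for pollen tricolpate, supporting them as a clade.
serrated mandibles: derived state 'present' in Species L and Species W only — synapomorphy for {Species L, Species W}.
forked tongue (derived state 'absent') is shared by all ingroup taxa — unites the whole ingroup.
tarsal claw bifid groups Species H and Species L, which is incompatible with the clades supported by the remaining characters; treating it as convergent (homoplasy) costs fewer steps than any alternative tree.
Most parsimonious ingroup topology: (Species H,((Species L,Species W),Species S)).
Species W and Species L form a cherry on this tree, so they are sister taxa.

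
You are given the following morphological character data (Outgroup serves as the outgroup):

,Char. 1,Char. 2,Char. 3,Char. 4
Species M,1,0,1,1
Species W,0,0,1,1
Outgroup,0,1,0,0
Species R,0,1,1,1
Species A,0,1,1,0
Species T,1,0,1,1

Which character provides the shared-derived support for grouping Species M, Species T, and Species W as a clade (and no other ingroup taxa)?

Character polarity is set by the outgroup: the derived state is whichever differs from the outgroup's state, so for Char. 2 the derived state is '0', and for the remaining characters it is '1'.
Only Species M and Species T show the derived state '1' for Char. 1, supporting them as a clade.
Char. 2 (derived state '0') is shared by Species M, Species T, and Species W — a synapomorphy uniting that clade.
All ingroup taxa share the derived state '1' for Char. 3; it defines the ingroup but does not resolve relationships within it.
Char. 4 (derived state '1') is shared by Species M, Species R, Species T, and Species W — a synapomorphy uniting that clade.
Most parsimonious ingroup topology: ((((Species M,Species T),Species W),Species R),Species A).
The clade {Species M, Species T, Species W} is supported by Char. 2: its derived state '0' occurs in exactly those taxa and in no other taxon (including the outgroup).

Char. 2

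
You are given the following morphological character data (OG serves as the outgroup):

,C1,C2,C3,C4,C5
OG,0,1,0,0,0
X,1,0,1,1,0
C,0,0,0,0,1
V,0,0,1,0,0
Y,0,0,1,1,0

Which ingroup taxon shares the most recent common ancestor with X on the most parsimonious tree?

Y

Character polarity is set by the outgroup: the derived state is whichever differs from the outgroup's state, so for C2 the derived state is '0', and for the remaining characters it is '1'.
C1 (derived state '1') is unique to X (autapomorphy; uninformative for grouping).
All ingroup taxa share the derived state '0' for C2; it defines the ingroup but does not resolve relationships within it.
C3: derived state '1' in V, X, and Y only — synapomorphy for {V, X, Y}.
C4: derived state '1' in X and Y only — synapomorphy for {X, Y}.
C5 (derived state '1') is unique to C (autapomorphy; uninformative for grouping).
Most parsimonious ingroup topology: (((X,Y),V),C).
X and Y form a cherry on this tree, so they are sister taxa.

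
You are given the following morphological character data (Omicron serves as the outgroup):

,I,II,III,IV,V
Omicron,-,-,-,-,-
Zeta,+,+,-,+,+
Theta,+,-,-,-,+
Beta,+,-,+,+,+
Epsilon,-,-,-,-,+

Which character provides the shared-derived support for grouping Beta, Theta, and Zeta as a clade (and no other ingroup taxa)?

The outgroup has state '-' for every character, so '+' is the derived state throughout.
I: derived state '+' in Beta, Theta, and Zeta only — synapomorphy for {Beta, Theta, Zeta}.
II: derived state '+' in Zeta only — an autapomorphy, so it tells us nothing about relationships among taxa.
III: derived state '+' in Beta only — an autapomorphy, so it tells us nothing about relationships among taxa.
IV: derived state '+' in Beta and Zeta only — synapomorphy for {Beta, Zeta}.
V (derived state '+') is shared by all ingroup taxa — unites the whole ingroup.
Most parsimonious ingroup topology: (((Beta,Zeta),Theta),Epsilon).
The clade {Beta, Theta, Zeta} is supported by I: its derived state '+' occurs in exactly those taxa and in no other taxon (including the outgroup).

I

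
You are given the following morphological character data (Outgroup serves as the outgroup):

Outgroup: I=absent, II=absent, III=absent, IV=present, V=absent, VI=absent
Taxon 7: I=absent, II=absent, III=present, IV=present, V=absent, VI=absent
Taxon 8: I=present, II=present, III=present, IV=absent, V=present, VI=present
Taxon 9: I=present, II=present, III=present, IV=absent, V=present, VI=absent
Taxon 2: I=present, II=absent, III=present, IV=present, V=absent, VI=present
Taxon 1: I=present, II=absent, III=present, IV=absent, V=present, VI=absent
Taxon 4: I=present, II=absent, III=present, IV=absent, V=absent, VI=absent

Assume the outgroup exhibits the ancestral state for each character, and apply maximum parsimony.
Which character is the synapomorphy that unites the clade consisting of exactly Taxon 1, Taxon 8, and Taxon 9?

V

Character polarity is set by the outgroup: the derived state is whichever differs from the outgroup's state, so for IV the derived state is 'absent', and for the remaining characters it is 'present'.
Only Taxon 1, Taxon 2, Taxon 4, Taxon 8, and Taxon 9 show the derived state 'present' for I, supporting them as a clade.
Only Taxon 8 and Taxon 9 show the derived state 'present' for II, supporting them as a clade.
III (derived state 'present') is shared by all ingroup taxa — unites the whole ingroup.
IV (derived state 'absent') is shared by Taxon 1, Taxon 4, Taxon 8, and Taxon 9 — a synapomorphy uniting that clade.
V (derived state 'present') is shared by Taxon 1, Taxon 8, and Taxon 9 — a synapomorphy uniting that clade.
VI (state 'present') occurs in Taxon 2 and Taxon 8 but conflicts with the nesting implied by the other characters — most parsimoniously interpreted as homoplasy.
Most parsimonious ingroup topology: (Taxon 7,((((Taxon 8,Taxon 9),Taxon 1),Taxon 4),Taxon 2)).
The clade {Taxon 1, Taxon 8, Taxon 9} is supported by V: its derived state 'present' occurs in exactly those taxa and in no other taxon (including the outgroup).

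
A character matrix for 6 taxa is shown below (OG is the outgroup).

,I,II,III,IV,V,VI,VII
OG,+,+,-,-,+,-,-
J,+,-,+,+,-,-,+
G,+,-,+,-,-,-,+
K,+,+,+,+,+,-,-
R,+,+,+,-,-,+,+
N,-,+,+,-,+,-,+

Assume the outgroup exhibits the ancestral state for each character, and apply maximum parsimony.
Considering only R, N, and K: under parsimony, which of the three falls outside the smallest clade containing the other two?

K

Character polarity is set by the outgroup: the derived state is whichever differs from the outgroup's state, so for I, II, V the derived state is '-', and for the remaining characters it is '+'.
I: derived state '-' in N only — an autapomorphy, so it tells us nothing about relationships among taxa.
II (derived state '-') is shared by G and J — a synapomorphy uniting that clade.
All ingroup taxa share the derived state '+' for III; it defines the ingroup but does not resolve relationships within it.
IV (state '+') occurs in J and K but conflicts with the nesting implied by the other characters — most parsimoniously interpreted as homoplasy.
V: derived state '-' in G, J, and R only — synapomorphy for {G, J, R}.
VI (derived state '+') is unique to R (autapomorphy; uninformative for grouping).
VII (derived state '+') is shared by G, J, N, and R — a synapomorphy uniting that clade.
Most parsimonious ingroup topology: ((((J,G),R),N),K).
R and N share a more recent common ancestor with each other than either does with K, so K is the least closely related of the three.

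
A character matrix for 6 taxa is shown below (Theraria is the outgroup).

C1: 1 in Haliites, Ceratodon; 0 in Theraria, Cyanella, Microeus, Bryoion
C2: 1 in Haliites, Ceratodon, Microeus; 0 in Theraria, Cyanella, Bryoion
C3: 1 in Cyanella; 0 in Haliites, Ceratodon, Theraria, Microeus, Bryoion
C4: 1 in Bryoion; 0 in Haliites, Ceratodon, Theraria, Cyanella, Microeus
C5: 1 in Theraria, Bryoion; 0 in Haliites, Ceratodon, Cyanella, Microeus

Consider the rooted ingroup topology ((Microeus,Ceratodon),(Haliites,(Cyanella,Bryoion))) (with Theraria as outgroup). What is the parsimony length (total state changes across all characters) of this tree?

8

Map each character onto ((Microeus,Ceratodon),(Haliites,(Cyanella,Bryoion))) (rooted by Theraria) and count the minimum state changes it requires (Fitch parsimony):
C1: 2; C2: 2; C3: 1; C4: 1; C5: 2.
Total tree length = 8.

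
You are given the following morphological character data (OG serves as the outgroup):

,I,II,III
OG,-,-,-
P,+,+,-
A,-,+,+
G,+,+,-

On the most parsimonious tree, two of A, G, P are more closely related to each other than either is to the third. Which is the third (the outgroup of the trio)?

A

The outgroup has state '-' for every character, so '+' is the derived state throughout.
I: derived state '+' in G and P only — synapomorphy for {G, P}.
II (derived state '+') is shared by all ingroup taxa — unites the whole ingroup.
III (derived state '+') is unique to A (autapomorphy; uninformative for grouping).
Most parsimonious ingroup topology: ((P,G),A).
P and G share a more recent common ancestor with each other than either does with A, so A is the least closely related of the three.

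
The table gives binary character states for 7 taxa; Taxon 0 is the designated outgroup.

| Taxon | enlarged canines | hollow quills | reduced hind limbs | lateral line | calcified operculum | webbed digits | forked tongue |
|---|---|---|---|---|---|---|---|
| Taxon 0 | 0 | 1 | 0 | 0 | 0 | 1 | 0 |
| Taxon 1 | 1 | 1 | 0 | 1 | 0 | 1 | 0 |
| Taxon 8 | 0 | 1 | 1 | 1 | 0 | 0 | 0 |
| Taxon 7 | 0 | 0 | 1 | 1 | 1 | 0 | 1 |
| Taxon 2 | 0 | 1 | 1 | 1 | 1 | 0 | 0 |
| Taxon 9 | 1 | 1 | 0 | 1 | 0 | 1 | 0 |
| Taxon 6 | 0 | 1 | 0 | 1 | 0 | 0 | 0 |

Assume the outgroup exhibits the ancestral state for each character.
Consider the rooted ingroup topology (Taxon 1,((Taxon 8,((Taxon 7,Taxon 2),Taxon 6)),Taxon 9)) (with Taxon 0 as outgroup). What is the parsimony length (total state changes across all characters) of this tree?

Map each character onto (Taxon 1,((Taxon 8,((Taxon 7,Taxon 2),Taxon 6)),Taxon 9)) (rooted by Taxon 0) and count the minimum state changes it requires (Fitch parsimony):
enlarged canines: 2; hollow quills: 1; reduced hind limbs: 2; lateral line: 1; calcified operculum: 1; webbed digits: 1; forked tongue: 1.
Total tree length = 9.

9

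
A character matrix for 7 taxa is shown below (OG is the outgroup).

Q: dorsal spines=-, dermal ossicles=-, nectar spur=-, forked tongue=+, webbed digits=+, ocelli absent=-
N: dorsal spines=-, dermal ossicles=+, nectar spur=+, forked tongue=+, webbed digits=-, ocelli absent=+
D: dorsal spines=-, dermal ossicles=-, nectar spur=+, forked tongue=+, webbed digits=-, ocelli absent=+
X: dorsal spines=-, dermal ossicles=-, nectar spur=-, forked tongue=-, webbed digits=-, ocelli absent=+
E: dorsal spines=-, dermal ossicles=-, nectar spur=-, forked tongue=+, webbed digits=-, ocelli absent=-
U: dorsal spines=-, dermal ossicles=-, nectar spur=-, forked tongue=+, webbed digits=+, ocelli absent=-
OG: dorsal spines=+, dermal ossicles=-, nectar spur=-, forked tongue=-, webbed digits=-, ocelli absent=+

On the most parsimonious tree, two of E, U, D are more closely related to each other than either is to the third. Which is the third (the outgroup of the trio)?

Character polarity is set by the outgroup: the derived state is whichever differs from the outgroup's state, so for dorsal spines, ocelli absent the derived state is '-', and for the remaining characters it is '+'.
All ingroup taxa share the derived state '-' for dorsal spines; it defines the ingroup but does not resolve relationships within it.
dermal ossicles (derived state '+') is unique to N (autapomorphy; uninformative for grouping).
nectar spur: derived state '+' in D and N only — synapomorphy for {D, N}.
Only D, E, N, Q, and U show the derived state '+' for forked tongue, supporting them as a clade.
webbed digits: derived state '+' in Q and U only — synapomorphy for {Q, U}.
Only E, Q, and U show the derived state '-' for ocelli absent, supporting them as a clade.
Most parsimonious ingroup topology: ((((U,Q),E),(N,D)),X).
E and U share a more recent common ancestor with each other than either does with D, so D is the least closely related of the three.

D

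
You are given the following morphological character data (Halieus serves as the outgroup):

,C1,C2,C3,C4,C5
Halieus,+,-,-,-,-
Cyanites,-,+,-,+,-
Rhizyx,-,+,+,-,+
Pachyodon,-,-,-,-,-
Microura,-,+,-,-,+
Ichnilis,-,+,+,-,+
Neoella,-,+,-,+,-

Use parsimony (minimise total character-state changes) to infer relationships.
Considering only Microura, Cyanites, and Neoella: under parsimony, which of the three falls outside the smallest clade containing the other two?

Microura

Character polarity is set by the outgroup: the derived state is whichever differs from the outgroup's state, so for C1 the derived state is '-', and for the remaining characters it is '+'.
C1 (derived state '-') is shared by all ingroup taxa — unites the whole ingroup.
Only Cyanites, Ichnilis, Microura, Neoella, and Rhizyx show the derived state '+' for C2, supporting them as a clade.
C3 (derived state '+') is shared by Ichnilis and Rhizyx — a synapomorphy uniting that clade.
Only Cyanites and Neoella show the derived state '+' for C4, supporting them as a clade.
C5: derived state '+' in Ichnilis, Microura, and Rhizyx only — synapomorphy for {Ichnilis, Microura, Rhizyx}.
Most parsimonious ingroup topology: (((Cyanites,Neoella),((Rhizyx,Ichnilis),Microura)),Pachyodon).
Cyanites and Neoella share a more recent common ancestor with each other than either does with Microura, so Microura is the least closely related of the three.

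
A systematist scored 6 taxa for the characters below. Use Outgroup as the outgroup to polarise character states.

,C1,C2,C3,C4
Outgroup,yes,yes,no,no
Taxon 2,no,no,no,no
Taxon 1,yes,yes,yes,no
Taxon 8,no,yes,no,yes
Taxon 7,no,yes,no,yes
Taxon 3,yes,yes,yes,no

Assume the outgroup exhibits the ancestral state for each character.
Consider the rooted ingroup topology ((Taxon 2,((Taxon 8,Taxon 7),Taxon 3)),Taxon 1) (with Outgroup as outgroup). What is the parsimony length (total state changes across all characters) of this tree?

Map each character onto ((Taxon 2,((Taxon 8,Taxon 7),Taxon 3)),Taxon 1) (rooted by Outgroup) and count the minimum state changes it requires (Fitch parsimony):
C1: 2; C2: 1; C3: 2; C4: 1.
Total tree length = 6.

6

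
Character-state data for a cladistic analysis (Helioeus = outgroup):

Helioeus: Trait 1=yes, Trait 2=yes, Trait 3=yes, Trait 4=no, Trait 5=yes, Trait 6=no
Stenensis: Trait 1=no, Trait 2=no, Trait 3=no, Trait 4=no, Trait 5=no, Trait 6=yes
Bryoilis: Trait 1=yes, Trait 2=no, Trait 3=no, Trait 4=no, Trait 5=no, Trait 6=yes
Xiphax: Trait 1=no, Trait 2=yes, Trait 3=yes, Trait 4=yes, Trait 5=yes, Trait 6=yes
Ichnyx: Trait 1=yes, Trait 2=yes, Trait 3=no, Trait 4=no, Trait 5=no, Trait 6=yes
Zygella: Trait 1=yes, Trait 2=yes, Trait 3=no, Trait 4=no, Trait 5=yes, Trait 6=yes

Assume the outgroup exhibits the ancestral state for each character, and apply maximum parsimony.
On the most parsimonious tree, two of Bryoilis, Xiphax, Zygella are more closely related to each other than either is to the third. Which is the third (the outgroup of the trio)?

Character polarity is set by the outgroup: the derived state is whichever differs from the outgroup's state, so for Trait 1, Trait 2, Trait 3, Trait 5 the derived state is 'no', and for the remaining characters it is 'yes'.
Trait 1 groups Stenensis and Xiphax, which is incompatible with the clades supported by the remaining characters; treating it as convergent (homoplasy) costs fewer steps than any alternative tree.
Trait 2: derived state 'no' in Bryoilis and Stenensis only — synapomorphy for {Bryoilis, Stenensis}.
Trait 3: derived state 'no' in Bryoilis, Ichnyx, Stenensis, and Zygella only — synapomorphy for {Bryoilis, Ichnyx, Stenensis, Zygella}.
Trait 4: derived state 'yes' in Xiphax only — an autapomorphy, so it tells us nothing about relationships among taxa.
Only Bryoilis, Ichnyx, and Stenensis show the derived state 'no' for Trait 5, supporting them as a clade.
Trait 6 (derived state 'yes') is shared by all ingroup taxa — unites the whole ingroup.
Most parsimonious ingroup topology: ((((Stenensis,Bryoilis),Ichnyx),Zygella),Xiphax).
Zygella and Bryoilis share a more recent common ancestor with each other than either does with Xiphax, so Xiphax is the least closely related of the three.

Xiphax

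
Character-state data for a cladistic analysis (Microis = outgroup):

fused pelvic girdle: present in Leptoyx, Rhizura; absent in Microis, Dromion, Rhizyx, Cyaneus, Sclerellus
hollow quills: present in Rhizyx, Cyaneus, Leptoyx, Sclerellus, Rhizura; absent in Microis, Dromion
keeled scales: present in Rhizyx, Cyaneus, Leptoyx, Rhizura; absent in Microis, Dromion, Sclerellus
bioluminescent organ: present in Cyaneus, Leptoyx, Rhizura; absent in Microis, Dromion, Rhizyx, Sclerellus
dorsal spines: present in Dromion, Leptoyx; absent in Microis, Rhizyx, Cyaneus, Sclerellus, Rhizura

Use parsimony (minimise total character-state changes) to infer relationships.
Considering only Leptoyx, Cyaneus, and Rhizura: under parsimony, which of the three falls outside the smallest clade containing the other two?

Cyaneus

The outgroup has state 'absent' for every character, so 'present' is the derived state throughout.
Only Leptoyx and Rhizura show the derived state 'present' for fused pelvic girdle, supporting them as a clade.
hollow quills (derived state 'present') is shared by Cyaneus, Leptoyx, Rhizura, Rhizyx, and Sclerellus — a synapomorphy uniting that clade.
keeled scales (derived state 'present') is shared by Cyaneus, Leptoyx, Rhizura, and Rhizyx — a synapomorphy uniting that clade.
bioluminescent organ: derived state 'present' in Cyaneus, Leptoyx, and Rhizura only — synapomorphy for {Cyaneus, Leptoyx, Rhizura}.
dorsal spines (state 'present') occurs in Dromion and Leptoyx but conflicts with the nesting implied by the other characters — most parsimoniously interpreted as homoplasy.
Most parsimonious ingroup topology: (Dromion,((Rhizyx,(Cyaneus,(Leptoyx,Rhizura))),Sclerellus)).
Rhizura and Leptoyx share a more recent common ancestor with each other than either does with Cyaneus, so Cyaneus is the least closely related of the three.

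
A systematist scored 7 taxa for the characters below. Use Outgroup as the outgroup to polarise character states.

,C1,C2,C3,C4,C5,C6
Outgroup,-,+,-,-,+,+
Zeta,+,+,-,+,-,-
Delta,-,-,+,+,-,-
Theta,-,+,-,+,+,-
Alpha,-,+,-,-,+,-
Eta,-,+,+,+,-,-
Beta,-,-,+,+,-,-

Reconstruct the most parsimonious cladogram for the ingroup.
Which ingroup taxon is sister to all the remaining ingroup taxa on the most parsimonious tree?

Character polarity is set by the outgroup: the derived state is whichever differs from the outgroup's state, so for C2, C5, C6 the derived state is '-', and for the remaining characters it is '+'.
C1: derived state '+' in Zeta only — an autapomorphy, so it tells us nothing about relationships among taxa.
C2: derived state '-' in Beta and Delta only — synapomorphy for {Beta, Delta}.
C3: derived state '+' in Beta, Delta, and Eta only — synapomorphy for {Beta, Delta, Eta}.
C4 (derived state '+') is shared by Beta, Delta, Eta, Theta, and Zeta — a synapomorphy uniting that clade.
C5: derived state '-' in Beta, Delta, Eta, and Zeta only — synapomorphy for {Beta, Delta, Eta, Zeta}.
C6 (derived state '-') is shared by all ingroup taxa — unites the whole ingroup.
Most parsimonious ingroup topology: (((Zeta,((Delta,Beta),Eta)),Theta),Alpha).
Alpha is sister to the clade containing all other ingroup taxa, so it is the earliest-diverging (most basal) ingroup lineage.

Alpha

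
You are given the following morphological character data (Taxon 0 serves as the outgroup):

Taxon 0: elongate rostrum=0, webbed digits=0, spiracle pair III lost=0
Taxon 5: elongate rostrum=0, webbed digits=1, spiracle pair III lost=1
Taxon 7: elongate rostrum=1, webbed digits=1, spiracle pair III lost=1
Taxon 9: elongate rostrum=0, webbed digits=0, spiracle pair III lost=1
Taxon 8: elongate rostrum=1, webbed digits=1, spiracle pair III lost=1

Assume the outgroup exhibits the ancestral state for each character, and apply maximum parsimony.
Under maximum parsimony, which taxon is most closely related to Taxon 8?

Taxon 7

The outgroup has state '0' for every character, so '1' is the derived state throughout.
Only Taxon 7 and Taxon 8 show the derived state '1' for elongate rostrum, supporting them as a clade.
webbed digits (derived state '1') is shared by Taxon 5, Taxon 7, and Taxon 8 — a synapomorphy uniting that clade.
All ingroup taxa share the derived state '1' for spiracle pair III lost; it defines the ingroup but does not resolve relationships within it.
Most parsimonious ingroup topology: ((Taxon 5,(Taxon 7,Taxon 8)),Taxon 9).
Taxon 8 and Taxon 7 form a cherry on this tree, so they are sister taxa.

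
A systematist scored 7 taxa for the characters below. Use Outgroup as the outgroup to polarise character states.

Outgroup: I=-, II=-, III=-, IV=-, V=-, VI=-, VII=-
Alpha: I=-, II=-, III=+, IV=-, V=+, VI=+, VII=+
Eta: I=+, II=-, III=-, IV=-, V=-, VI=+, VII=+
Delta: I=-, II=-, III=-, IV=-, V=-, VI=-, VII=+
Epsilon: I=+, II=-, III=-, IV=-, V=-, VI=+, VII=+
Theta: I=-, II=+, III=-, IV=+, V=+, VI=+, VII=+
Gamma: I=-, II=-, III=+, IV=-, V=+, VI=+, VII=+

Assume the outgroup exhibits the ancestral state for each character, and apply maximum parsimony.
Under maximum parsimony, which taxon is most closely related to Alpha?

The outgroup has state '-' for every character, so '+' is the derived state throughout.
Only Epsilon and Eta show the derived state '+' for I, supporting them as a clade.
II (derived state '+') is unique to Theta (autapomorphy; uninformative for grouping).
III (derived state '+') is shared by Alpha and Gamma — a synapomorphy uniting that clade.
IV (derived state '+') is unique to Theta (autapomorphy; uninformative for grouping).
V: derived state '+' in Alpha, Gamma, and Theta only — synapomorphy for {Alpha, Gamma, Theta}.
VI (derived state '+') is shared by Alpha, Epsilon, Eta, Gamma, and Theta — a synapomorphy uniting that clade.
VII (derived state '+') is shared by all ingroup taxa — unites the whole ingroup.
Most parsimonious ingroup topology: ((((Alpha,Gamma),Theta),(Eta,Epsilon)),Delta).
Alpha and Gamma form a cherry on this tree, so they are sister taxa.

Gamma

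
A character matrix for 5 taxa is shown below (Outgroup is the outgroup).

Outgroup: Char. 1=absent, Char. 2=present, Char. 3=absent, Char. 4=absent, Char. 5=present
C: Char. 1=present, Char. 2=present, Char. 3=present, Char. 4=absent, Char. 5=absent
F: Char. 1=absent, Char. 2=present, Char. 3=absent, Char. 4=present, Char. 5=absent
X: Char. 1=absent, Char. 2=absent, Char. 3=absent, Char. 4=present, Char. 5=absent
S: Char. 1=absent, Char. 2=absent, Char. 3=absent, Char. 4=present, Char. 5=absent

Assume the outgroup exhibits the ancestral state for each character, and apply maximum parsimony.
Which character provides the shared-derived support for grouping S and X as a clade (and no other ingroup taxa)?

Character polarity is set by the outgroup: the derived state is whichever differs from the outgroup's state, so for Char. 2, Char. 5 the derived state is 'absent', and for the remaining characters it is 'present'.
Char. 1 (derived state 'present') is unique to C (autapomorphy; uninformative for grouping).
Char. 2: derived state 'absent' in S and X only — synapomorphy for {S, X}.
Char. 3: derived state 'present' in C only — an autapomorphy, so it tells us nothing about relationships among taxa.
Only F, S, and X show the derived state 'present' for Char. 4, supporting them as a clade.
All ingroup taxa share the derived state 'absent' for Char. 5; it defines the ingroup but does not resolve relationships within it.
Most parsimonious ingroup topology: (C,(F,(X,S))).
The clade {S, X} is supported by Char. 2: its derived state 'absent' occurs in exactly those taxa and in no other taxon (including the outgroup).

Char. 2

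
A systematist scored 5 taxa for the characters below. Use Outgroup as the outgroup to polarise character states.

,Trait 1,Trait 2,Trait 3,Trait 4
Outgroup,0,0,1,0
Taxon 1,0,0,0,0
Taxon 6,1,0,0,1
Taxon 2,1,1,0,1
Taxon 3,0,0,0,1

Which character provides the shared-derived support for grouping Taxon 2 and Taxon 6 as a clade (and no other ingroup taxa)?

Trait 1

Character polarity is set by the outgroup: the derived state is whichever differs from the outgroup's state, so for Trait 3 the derived state is '0', and for the remaining characters it is '1'.
Only Taxon 2 and Taxon 6 show the derived state '1' for Trait 1, supporting them as a clade.
Trait 2: derived state '1' in Taxon 2 only — an autapomorphy, so it tells us nothing about relationships among taxa.
Trait 3 (derived state '0') is shared by all ingroup taxa — unites the whole ingroup.
Only Taxon 2, Taxon 3, and Taxon 6 show the derived state '1' for Trait 4, supporting them as a clade.
Most parsimonious ingroup topology: (Taxon 1,((Taxon 6,Taxon 2),Taxon 3)).
The clade {Taxon 2, Taxon 6} is supported by Trait 1: its derived state '1' occurs in exactly those taxa and in no other taxon (including the outgroup).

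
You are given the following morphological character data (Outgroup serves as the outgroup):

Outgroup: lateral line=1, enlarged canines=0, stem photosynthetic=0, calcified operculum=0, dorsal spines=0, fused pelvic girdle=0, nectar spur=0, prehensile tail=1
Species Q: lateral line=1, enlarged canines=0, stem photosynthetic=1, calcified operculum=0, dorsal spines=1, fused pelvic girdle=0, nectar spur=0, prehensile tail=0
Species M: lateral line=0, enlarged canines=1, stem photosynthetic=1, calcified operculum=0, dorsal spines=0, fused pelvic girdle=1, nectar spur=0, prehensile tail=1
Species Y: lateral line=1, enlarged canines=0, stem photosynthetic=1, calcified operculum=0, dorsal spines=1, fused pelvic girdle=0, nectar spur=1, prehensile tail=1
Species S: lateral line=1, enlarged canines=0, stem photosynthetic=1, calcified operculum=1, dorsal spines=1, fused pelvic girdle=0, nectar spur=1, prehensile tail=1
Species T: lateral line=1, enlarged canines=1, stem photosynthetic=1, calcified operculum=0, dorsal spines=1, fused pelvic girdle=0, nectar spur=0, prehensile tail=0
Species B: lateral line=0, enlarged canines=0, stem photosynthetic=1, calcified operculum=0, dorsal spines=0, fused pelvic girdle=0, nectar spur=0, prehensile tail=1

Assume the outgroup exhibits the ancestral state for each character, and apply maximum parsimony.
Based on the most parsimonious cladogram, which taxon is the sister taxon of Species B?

Character polarity is set by the outgroup: the derived state is whichever differs from the outgroup's state, so for lateral line, prehensile tail the derived state is '0', and for the remaining characters it is '1'.
lateral line: derived state '0' in Species B and Species M only — synapomorphy for {Species B, Species M}.
enlarged canines (state '1') occurs in Species M and Species T but conflicts with the nesting implied by the other characters — most parsimoniously interpreted as homoplasy.
stem photosynthetic (derived state '1') is shared by all ingroup taxa — unites the whole ingroup.
calcified operculum: derived state '1' in Species S only — an autapomorphy, so it tells us nothing about relationships among taxa.
dorsal spines (derived state '1') is shared by Species Q, Species S, Species T, and Species Y — a synapomorphy uniting that clade.
fused pelvic girdle (derived state '1') is unique to Species M (autapomorphy; uninformative for grouping).
Only Species S and Species Y show the derived state '1' for nectar spur, supporting them as a clade.
prehensile tail: derived state '0' in Species Q and Species T only — synapomorphy for {Species Q, Species T}.
Most parsimonious ingroup topology: (((Species Q,Species T),(Species Y,Species S)),(Species M,Species B)).
Species B and Species M form a cherry on this tree, so they are sister taxa.

Species M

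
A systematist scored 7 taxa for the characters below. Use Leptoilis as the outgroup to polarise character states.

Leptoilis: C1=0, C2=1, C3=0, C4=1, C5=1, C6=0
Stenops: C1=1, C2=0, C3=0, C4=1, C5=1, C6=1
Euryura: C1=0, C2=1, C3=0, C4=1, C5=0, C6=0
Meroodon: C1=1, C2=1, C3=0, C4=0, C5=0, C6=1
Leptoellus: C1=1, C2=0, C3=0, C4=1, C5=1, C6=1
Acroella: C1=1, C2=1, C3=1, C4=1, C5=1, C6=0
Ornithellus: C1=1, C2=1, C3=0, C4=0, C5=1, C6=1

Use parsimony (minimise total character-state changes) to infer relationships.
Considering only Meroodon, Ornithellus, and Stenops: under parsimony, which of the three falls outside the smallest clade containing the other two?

Stenops

Character polarity is set by the outgroup: the derived state is whichever differs from the outgroup's state, so for C2, C4, C5 the derived state is '0', and for the remaining characters it is '1'.
Only Acroella, Leptoellus, Meroodon, Ornithellus, and Stenops show the derived state '1' for C1, supporting them as a clade.
C2: derived state '0' in Leptoellus and Stenops only — synapomorphy for {Leptoellus, Stenops}.
C3: derived state '1' in Acroella only — an autapomorphy, so it tells us nothing about relationships among taxa.
Only Meroodon and Ornithellus show the derived state '0' for C4, supporting them as a clade.
C5 groups Euryura and Meroodon, which is incompatible with the clades supported by the remaining characters; treating it as convergent (homoplasy) costs fewer steps than any alternative tree.
C6 (derived state '1') is shared by Leptoellus, Meroodon, Ornithellus, and Stenops — a synapomorphy uniting that clade.
Most parsimonious ingroup topology: ((((Stenops,Leptoellus),(Meroodon,Ornithellus)),Acroella),Euryura).
Meroodon and Ornithellus share a more recent common ancestor with each other than either does with Stenops, so Stenops is the least closely related of the three.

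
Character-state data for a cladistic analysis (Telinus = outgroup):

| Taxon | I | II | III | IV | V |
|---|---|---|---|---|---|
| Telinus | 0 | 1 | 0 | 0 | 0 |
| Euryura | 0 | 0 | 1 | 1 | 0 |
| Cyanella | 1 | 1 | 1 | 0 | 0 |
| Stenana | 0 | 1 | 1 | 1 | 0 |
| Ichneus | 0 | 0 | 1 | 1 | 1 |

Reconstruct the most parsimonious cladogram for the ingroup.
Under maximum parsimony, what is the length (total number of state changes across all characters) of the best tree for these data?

Character polarity is set by the outgroup: the derived state is whichever differs from the outgroup's state, so for II the derived state is '0', and for the remaining characters it is '1'.
I: derived state '1' in Cyanella only — an autapomorphy, so it tells us nothing about relationships among taxa.
Only Euryura and Ichneus show the derived state '0' for II, supporting them as a clade.
All ingroup taxa share the derived state '1' for III; it defines the ingroup but does not resolve relationships within it.
IV (derived state '1') is shared by Euryura, Ichneus, and Stenana — a synapomorphy uniting that clade.
V (derived state '1') is unique to Ichneus (autapomorphy; uninformative for grouping).
Most parsimonious ingroup topology: (((Euryura,Ichneus),Stenana),Cyanella).
Changes per character on this tree: I: 1; II: 1; III: 1; IV: 1; V: 1.
Total = 5.

5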